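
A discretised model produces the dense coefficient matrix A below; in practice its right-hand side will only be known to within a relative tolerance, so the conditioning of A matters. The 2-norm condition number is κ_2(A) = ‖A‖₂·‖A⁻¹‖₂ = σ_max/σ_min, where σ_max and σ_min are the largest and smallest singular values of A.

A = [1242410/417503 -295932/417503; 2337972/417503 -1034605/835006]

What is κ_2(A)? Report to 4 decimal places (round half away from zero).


form AᵀA = [24255002356/603144481 -5457119850/603144481; -5457119850/603144481 4915953289/2412577924] with trace 60640073/1435204 and determinant 28561/358801
λ_max, λ_min = (60640073/1435204 ± √3676562599662225/2059810521616)/2 = 169/4, 676/358801
so κ_2 = √((169/4) / (676/358801)) = 149.7500

149.7500


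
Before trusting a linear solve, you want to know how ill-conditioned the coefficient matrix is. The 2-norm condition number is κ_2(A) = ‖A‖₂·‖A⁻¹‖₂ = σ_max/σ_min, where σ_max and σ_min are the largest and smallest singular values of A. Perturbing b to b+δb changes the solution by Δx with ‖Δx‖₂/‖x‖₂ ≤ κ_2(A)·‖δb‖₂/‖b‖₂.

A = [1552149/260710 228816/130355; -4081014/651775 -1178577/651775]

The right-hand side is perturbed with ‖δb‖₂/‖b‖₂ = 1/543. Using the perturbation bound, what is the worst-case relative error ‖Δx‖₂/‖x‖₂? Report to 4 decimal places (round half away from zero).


M = AᵀA = [150829802649/2020502500 10997914158/505125625; 10997914158/505125625 3208041369/505125625]. tr(M)=261859149/3232804, det(M)=164025/3232804
solving λ² − 261859149/3232804·λ + 164025/3232804 = 0 gives λ = 81, 2025/3232804
σ_max=√81=9, σ_min=√(2025/3232804)=(45/1798) → κ = 359.6000
bound on ‖Δx‖/‖x‖: κ·ε = 359.6000·1/543 = 0.6622

0.6622


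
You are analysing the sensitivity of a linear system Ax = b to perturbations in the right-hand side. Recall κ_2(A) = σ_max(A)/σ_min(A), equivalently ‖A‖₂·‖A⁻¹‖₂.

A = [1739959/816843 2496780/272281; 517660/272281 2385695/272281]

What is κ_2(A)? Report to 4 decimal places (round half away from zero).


137.4000

form AᵀA = [6467543641/793379889 3190341440/88153321; 3190341440/88153321 14180084425/88153321] with trace 79766986/471969 and determinant 714025/471969
char-poly roots: 169 and 4225/471969
so κ_2 = √(169 / (4225/471969)) = 137.4000


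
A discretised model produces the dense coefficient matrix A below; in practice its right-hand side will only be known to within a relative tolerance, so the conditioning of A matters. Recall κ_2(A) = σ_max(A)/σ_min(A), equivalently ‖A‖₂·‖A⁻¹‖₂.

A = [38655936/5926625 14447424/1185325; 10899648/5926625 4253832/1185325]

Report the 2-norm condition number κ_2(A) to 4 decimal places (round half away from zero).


M = AᵀA = [2580933943296/56199814225 967750350336/11239962845; 967750350336/11239962845 362917035072/2247992569]. tr(M)=40324774464/194463025, det(M)=191102976/194463025
char-poly roots: 5184/25 and 36864/7778521
σ_max=√(5184/25)=(72/5), σ_min=√(36864/7778521)=(192/2789) → κ = 209.1750

209.1750


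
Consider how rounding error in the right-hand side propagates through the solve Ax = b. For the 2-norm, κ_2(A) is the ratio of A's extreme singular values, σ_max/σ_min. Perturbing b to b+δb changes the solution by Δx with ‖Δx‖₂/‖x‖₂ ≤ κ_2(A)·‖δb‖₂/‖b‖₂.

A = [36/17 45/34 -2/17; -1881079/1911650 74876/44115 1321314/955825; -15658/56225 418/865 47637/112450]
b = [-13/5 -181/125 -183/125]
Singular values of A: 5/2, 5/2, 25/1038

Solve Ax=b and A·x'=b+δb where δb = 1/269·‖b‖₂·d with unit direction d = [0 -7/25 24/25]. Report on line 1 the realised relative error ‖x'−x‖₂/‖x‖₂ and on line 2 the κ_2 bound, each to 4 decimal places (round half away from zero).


largest singular value 5/2, smallest 25/1038
condition number: (5/2) ÷ (25/1038) = 103.8000
worst-case relative error ≤ 103.8000 × 1/269 = 0.3859
solve Ax = b  →  x = [-14.6769 18.4800 -34.1846]
‖b‖ = 3.3166, ‖x‖ = 41.5393
re-solving with b+δb shifts x by Δx of norm 0.5119
dividing the unrounded norms, ‖Δx‖/‖x‖ = 0.0123
tightness: 0.0123 against a bound of 0.3859 (unrounded ratio ≈ 0.0319)

0.0123
0.3859


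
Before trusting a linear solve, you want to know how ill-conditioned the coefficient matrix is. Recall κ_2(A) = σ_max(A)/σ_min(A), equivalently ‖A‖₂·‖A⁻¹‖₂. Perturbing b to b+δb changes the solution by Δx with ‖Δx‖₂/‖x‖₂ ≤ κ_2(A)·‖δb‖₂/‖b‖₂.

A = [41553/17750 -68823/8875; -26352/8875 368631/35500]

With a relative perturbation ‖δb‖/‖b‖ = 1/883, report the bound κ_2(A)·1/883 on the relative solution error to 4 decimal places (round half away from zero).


0.1608

M = AᵀA = [180174537/12602500 -308675367/6301250; -308675367/6301250 8466979977/50410000]. tr(M)=14700285/80656, det(M)=531441/322624
char-poly roots: 729/4 and 729/80656
σ_max=√(729/4)=(27/2), σ_min=√(729/80656)=(27/284) → κ = 142.0000
κ_2(A)·‖δb‖/‖b‖ = 0.1608


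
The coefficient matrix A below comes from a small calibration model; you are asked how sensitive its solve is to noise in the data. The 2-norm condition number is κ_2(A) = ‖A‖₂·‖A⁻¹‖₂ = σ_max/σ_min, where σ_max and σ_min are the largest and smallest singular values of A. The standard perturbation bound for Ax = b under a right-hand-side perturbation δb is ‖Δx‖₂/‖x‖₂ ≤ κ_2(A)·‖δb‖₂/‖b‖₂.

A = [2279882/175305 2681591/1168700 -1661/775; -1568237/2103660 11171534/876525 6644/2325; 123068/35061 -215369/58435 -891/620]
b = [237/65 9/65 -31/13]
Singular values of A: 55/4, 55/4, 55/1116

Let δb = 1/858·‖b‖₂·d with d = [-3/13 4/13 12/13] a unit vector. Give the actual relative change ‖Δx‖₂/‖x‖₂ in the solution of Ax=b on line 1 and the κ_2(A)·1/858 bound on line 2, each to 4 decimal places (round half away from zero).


σ_max = 55/4, σ_min = 55/1116
condition number: (55/4) ÷ (55/1116) = 279.0000
worst-case relative error ≤ 279.0000 × 1/858 = 0.3252
solve Ax = b  →  x = [-11.5486 12.4424 -58.4582]
‖b‖ = 4.3589, ‖x‖ = 60.8732
Δx = A⁻¹·δb where δb = 1/858·4.3589·d; ‖Δx‖ = 0.1031
realised ‖Δx‖/‖x‖ = 0.0017
realised/bound (from unrounded values) ≈ 0.0052

0.0017
0.3252


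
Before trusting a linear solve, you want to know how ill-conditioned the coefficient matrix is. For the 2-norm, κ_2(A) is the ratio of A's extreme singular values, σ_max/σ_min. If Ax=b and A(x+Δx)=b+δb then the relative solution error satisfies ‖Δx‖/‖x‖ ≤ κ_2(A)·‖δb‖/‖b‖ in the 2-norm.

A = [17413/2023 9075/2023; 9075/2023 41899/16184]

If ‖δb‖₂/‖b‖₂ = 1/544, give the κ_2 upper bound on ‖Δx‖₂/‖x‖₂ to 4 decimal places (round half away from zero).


0.1029

form AᵀA = [1334146/14161 5690025/113288; 5690025/113288 24312409/906304] with trace 379577/3136 and determinant 14641/3136
eigenvalues of AᵀA: λ = (tr ± √(tr²−4·det))/2 = 121, 121/3136
κ_2(A) = √(λ_max/λ_min) = √(121 / (121/3136)) = 56.0000
bound on ‖Δx‖/‖x‖: κ·ε = 56.0000·1/544 = 0.1029


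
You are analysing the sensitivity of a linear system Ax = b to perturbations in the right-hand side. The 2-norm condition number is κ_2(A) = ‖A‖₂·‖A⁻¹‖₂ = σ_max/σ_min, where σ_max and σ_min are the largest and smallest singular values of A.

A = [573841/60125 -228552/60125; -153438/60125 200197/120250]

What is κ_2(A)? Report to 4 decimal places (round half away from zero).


18.5000

M = AᵀA = [43426057/444925 -721287/17797; -721287/17797 30648973/1779700]. tr(M)=15719477/136900, det(M)=131079601/3422500
eigenvalues of AᵀA: λ = (tr ± √(tr²−4·det))/2 = 11449/100, 11449/34225
σ_max=√(11449/100)=(107/10), σ_min=√(11449/34225)=(107/185) → κ = 18.5000


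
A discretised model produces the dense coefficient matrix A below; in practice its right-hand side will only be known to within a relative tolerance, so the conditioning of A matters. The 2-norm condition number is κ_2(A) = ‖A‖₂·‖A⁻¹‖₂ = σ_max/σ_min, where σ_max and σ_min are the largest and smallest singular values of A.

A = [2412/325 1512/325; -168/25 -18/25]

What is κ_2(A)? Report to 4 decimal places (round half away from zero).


AᵀA = [423504/4225 33264/845; 33264/845 93636/4225]; tr = 612/5, det = 419904/625
char-poly roots: 2916/25 and 144/25
κ_2(A) = √(λ_max/λ_min) = √((2916/25) / (144/25)) = 4.5000

4.5000


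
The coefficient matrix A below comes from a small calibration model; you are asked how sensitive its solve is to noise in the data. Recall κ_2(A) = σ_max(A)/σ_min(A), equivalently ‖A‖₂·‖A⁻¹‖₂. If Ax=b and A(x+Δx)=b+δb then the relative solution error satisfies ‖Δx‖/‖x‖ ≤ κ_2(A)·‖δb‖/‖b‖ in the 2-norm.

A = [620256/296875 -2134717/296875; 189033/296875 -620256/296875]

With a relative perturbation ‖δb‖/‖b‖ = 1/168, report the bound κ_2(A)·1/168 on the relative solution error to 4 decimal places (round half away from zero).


AᵀA = [672721569/141015625 -2306111808/141015625; -2306111808/141015625 7906774681/141015625]; tr = 13727194/225625, det = 257049/5640625
eigenvalues of AᵀA: λ = (tr ± √(tr²−4·det))/2 = 1521/25, 169/225625
σ_max=√(1521/25)=(39/5), σ_min=√(169/225625)=(13/475) → κ = 285.0000
worst-case relative error ≤ 285.0000 × 1/168 = 1.6964

1.6964


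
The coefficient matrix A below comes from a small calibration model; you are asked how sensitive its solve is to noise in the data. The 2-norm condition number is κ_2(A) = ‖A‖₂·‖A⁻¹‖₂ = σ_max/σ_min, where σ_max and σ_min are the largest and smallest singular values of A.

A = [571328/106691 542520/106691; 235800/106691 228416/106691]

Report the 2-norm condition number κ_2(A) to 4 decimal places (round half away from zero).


M = AᵀA = [2260457536/67354849 2152765440/67354849; 2152765440/67354849 2050306624/67354849]. tr(M)=5125760/80089, det(M)=4096/80089
char-poly roots: 64 and 64/80089
κ = σ_max/σ_min = 8/(8/283) = 283.0000

283.0000


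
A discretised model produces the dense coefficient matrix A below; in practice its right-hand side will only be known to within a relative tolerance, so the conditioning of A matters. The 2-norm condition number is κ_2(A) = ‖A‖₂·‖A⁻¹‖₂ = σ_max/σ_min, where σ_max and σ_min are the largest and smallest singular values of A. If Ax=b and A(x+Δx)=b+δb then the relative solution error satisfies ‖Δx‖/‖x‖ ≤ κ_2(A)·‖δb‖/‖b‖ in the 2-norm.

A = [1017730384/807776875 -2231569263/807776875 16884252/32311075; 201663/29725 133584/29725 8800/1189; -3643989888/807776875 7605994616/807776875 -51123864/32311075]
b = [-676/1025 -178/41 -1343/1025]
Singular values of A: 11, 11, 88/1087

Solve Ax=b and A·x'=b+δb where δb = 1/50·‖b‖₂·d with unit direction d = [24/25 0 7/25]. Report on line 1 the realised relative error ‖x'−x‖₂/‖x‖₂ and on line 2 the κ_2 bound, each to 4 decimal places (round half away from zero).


largest singular value 11, smallest 88/1087
condition number: 11 ÷ (88/1087) = 135.8750
bound on ‖Δx‖/‖x‖: κ·ε = 135.8750·1/50 = 2.7175
solve Ax = b  →  x = [7.9762 2.1370 -9.1955]
‖b‖₂ = 4.5826 and ‖x‖₂ = 12.3590
Δx = A⁻¹·δb where δb = 1/50·4.5826·d; ‖Δx‖ = 1.1321
dividing the unrounded norms, ‖Δx‖/‖x‖ = 0.0916
realised/bound (from unrounded values) ≈ 0.0337

0.0916
2.7175


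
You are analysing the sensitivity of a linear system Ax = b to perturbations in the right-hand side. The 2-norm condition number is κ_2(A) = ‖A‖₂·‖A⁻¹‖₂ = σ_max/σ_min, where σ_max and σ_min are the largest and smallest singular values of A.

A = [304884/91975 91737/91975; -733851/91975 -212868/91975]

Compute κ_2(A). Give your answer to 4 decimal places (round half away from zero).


283.0000

form AᵀA = [3736636353/50055625 1089837504/50055625; 1089837504/50055625 317919897/50055625] with trace 6487290/80089 and determinant 6561/80089
λ_max, λ_min = (6487290/80089 ± √42082829688384/6414247921)/2 = 81, 81/80089
so κ_2 = √(81 / (81/80089)) = 283.0000


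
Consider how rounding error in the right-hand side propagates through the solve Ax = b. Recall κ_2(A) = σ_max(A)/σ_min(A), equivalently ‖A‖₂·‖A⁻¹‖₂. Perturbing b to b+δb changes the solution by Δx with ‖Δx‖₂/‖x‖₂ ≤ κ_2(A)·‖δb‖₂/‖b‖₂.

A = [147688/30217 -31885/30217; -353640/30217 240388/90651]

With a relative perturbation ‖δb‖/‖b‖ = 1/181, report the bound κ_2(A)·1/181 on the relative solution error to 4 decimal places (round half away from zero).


1.5269

M = AᵀA = [146872994944/913067089 -33045969320/913067089; -33045969320/913067089 66936269569/8217603801]. tr(M)=826170865/4888521, det(M)=1827904/4888521
eigenvalues of AᵀA: λ = (tr ± √(tr²−4·det))/2 = 169, 10816/4888521
κ = σ_max/σ_min = 13/(104/2211) = 276.3750
κ_2(A)·‖δb‖/‖b‖ = 1.5269


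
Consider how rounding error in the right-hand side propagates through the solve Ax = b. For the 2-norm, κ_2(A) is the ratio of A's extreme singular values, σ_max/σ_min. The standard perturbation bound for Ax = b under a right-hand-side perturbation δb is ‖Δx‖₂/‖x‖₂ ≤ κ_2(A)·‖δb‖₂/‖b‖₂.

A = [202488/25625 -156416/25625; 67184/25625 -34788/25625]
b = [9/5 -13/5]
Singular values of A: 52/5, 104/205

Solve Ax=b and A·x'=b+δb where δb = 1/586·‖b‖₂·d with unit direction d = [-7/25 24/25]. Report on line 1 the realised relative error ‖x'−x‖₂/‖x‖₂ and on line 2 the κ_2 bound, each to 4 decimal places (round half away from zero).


from the listed singular values, σ₁ = 52/5, σ_n = 104/205
condition number: (52/5) ÷ (104/205) = 20.5000
κ_2(A)·‖δb‖/‖b‖ = 0.0350
solve Ax = b  →  x = [-3.4712 -4.7885]
2-norm of b is 3.1623; of x, 5.9142
re-solving with b+δb shifts x by Δx of norm 0.0106
relative error = 0.0018
so the bound overstates the realised error by a factor of ≈ 19.4506 (computed from the unrounded values)

0.0018
0.0350


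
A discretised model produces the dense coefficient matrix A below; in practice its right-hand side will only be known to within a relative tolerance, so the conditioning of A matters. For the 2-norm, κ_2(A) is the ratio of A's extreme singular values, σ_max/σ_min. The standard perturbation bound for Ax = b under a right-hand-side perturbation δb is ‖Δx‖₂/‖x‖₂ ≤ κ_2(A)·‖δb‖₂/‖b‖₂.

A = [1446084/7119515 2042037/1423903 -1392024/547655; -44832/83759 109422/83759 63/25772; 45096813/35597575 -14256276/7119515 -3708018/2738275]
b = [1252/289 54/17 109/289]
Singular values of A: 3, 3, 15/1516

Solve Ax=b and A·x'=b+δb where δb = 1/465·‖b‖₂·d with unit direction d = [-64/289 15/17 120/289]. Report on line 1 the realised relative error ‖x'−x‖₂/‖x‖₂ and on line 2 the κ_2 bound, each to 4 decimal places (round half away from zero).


0.0058
0.6520

largest singular value 3, smallest 15/1516
κ_2(A) = 3 / (15/1516) = 303.2000
worst-case relative error ≤ 303.2000 × 1/465 = 0.6520
solve Ax = b  →  x = [179.0812 75.7005 55.3173]
‖b‖ = 5.3852, ‖x‖ = 202.1402
Δx = A⁻¹·δb where δb = 1/465·5.3852·d; ‖Δx‖ = 1.1705
realised ‖Δx‖/‖x‖ = 0.0058
so the bound overstates the realised error by a factor of ≈ 112.6095 (computed from the unrounded values)


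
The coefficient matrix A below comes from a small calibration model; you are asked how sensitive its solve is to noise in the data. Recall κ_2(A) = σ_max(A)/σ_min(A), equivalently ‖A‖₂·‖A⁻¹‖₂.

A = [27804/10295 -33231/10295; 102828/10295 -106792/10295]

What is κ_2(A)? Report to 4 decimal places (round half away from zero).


M = AᵀA = [453866400/4239481 -476206500/4239481; -476206500/4239481 500353225/4239481]. tr(M)=1134625/5041, det(M)=90000/5041
eigenvalues of AᵀA: λ = (tr ± √(tr²−4·det))/2 = 225, 400/5041
κ_2(A) = √(λ_max/λ_min) = √(225 / (400/5041)) = 53.2500

53.2500


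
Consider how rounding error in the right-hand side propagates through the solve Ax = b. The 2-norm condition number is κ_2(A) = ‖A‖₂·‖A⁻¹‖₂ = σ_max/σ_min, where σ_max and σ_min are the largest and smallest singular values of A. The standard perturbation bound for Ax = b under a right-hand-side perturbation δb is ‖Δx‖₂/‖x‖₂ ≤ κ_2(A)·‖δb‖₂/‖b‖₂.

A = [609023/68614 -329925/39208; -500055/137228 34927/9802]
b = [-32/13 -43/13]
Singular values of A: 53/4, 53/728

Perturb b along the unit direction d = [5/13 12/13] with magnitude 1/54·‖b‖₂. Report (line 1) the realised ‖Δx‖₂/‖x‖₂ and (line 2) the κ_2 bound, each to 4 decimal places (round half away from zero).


0.0191
3.3704

largest singular value 53/4, smallest 53/728
κ_2(A) = (53/4) / (53/728) = 182.0000
κ_2(A)·‖δb‖/‖b‖ = 3.3704
solve Ax = b  →  x = [-37.9466 -39.7345]
2-norm of b is 4.1231; of x, 54.9434
δb = ε·‖b‖·d = [0.0294 0.0705]; solving A·Δx = δb gives ‖Δx‖ = 1.0488
realised ‖Δx‖/‖x‖ = 0.0191
realised/bound (from unrounded values) ≈ 0.0057


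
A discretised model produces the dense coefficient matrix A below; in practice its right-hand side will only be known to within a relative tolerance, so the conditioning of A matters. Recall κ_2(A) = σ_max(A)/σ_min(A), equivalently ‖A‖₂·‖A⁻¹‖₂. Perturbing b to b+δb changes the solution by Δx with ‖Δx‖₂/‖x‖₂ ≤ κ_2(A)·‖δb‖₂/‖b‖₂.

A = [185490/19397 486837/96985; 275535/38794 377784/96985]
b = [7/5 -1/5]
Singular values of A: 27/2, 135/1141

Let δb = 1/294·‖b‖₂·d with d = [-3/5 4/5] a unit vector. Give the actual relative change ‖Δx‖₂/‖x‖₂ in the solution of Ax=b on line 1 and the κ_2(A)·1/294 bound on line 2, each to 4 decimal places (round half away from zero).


0.0048
0.3881

largest singular value 27/2, smallest 135/1141
κ_2(A) = (27/2) / (135/1141) = 114.1000
bound on ‖Δx‖/‖x‖: κ·ε = 114.1000·1/294 = 0.3881
solve Ax = b  →  x = [4.0427 -7.4227]
‖b‖ = 1.4142, ‖x‖ = 8.4522
re-solving with b+δb shifts x by Δx of norm 0.0407
realised ‖Δx‖/‖x‖ = 0.0048
so the bound overstates the realised error by a factor of ≈ 80.6840 (computed from the unrounded values)


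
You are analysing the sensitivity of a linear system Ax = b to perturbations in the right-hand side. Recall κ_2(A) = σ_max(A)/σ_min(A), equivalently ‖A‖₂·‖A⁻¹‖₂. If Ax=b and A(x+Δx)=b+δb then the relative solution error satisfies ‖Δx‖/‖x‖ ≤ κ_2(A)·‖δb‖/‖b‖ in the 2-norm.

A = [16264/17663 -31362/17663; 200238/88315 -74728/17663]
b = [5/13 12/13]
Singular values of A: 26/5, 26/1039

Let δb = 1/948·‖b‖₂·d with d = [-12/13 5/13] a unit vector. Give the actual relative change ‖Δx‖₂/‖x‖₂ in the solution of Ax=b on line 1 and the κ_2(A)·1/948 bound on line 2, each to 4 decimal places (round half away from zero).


0.2192
0.2192

largest singular value 26/5, smallest 26/1039
κ_2(A) = (26/5) / (26/1039) = 207.8000
perturbation bound = 207.8000·1/948 = 0.2192
solve Ax = b  →  x = [0.0905 -0.1697]
‖b‖ = 1.0000, ‖x‖ = 0.1923
with δb = [-0.0010 0.0004], A·Δx = δb → ‖Δx‖ = 0.0422
realised ‖Δx‖/‖x‖ = 0.2192
realised/bound = 1 exactly: the bound is attained for this b and d


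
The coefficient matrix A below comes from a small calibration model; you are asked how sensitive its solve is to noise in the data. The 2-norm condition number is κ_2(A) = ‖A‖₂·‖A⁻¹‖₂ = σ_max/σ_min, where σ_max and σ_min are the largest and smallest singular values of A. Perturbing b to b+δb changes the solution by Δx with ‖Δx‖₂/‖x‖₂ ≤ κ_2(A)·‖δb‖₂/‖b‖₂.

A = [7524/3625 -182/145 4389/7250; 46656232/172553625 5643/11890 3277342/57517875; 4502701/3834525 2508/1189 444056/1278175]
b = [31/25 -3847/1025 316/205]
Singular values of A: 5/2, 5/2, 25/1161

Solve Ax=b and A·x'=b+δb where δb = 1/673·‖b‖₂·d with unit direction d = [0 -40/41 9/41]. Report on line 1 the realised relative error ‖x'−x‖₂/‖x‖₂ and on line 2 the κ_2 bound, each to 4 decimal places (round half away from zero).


0.0016
0.1725

σ_max = 5/2, σ_min = 25/1161
κ_2(A) = (5/2) / (25/1161) = 116.1000
worst-case relative error ≤ 116.1000 × 1/673 = 0.1725
solve Ax = b  →  x = [-51.4699 -0.0138 178.4879]
‖b‖ = 4.2426, ‖x‖ = 185.7609
δb = ε·‖b‖·d = [0.0000 -0.0062 0.0014]; solving A·Δx = δb gives ‖Δx‖ = 0.2928
relative error = 0.0016
realised/bound (from unrounded values) ≈ 0.0091


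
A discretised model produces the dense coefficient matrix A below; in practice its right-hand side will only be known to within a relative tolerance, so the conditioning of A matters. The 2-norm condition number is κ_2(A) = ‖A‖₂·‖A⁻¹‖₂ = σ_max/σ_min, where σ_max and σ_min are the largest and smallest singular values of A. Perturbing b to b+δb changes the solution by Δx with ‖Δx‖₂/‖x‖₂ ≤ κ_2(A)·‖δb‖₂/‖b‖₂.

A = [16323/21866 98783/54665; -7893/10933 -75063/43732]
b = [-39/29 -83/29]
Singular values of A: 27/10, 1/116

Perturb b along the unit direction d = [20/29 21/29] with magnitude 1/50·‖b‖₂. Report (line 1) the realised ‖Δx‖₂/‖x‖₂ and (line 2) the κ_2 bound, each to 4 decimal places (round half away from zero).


largest singular value 27/10, smallest 1/116
condition number: (27/10) ÷ (1/116) = 313.2000
worst-case relative error ≤ 313.2000 × 1/50 = 6.2640
solve Ax = b  →  x = [321.3732 -133.5043]
‖b‖ = 3.1623, ‖x‖ = 348.0002
with δb = [0.0436 0.0458], A·Δx = δb → ‖Δx‖ = 7.3365
relative error = 0.0211
tightness: 0.0211 against a bound of 6.2640 (unrounded ratio ≈ 0.0034)

0.0211
6.2640


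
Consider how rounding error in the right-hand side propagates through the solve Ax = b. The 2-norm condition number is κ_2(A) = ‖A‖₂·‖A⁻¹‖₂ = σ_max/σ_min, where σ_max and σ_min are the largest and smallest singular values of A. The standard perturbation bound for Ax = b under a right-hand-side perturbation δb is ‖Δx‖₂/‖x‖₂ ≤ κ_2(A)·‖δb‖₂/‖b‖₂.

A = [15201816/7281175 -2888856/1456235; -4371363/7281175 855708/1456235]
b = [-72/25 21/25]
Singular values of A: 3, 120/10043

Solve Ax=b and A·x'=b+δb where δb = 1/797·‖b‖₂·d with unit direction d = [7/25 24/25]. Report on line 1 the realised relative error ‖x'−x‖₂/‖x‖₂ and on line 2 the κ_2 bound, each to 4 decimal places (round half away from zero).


0.3150
0.3150

σ_max = 3, σ_min = 120/10043
κ = σ_max/σ_min = 3/(120/10043) = 251.0750
bound on ‖Δx‖/‖x‖: κ·ε = 251.0750·1/797 = 0.3150
solve Ax = b  →  x = [-0.7241 0.6897]
‖b‖₂ = 3.0000 and ‖x‖₂ = 1.0000
with δb = [0.0011 0.0036], A·Δx = δb → ‖Δx‖ = 0.3150
realised ‖Δx‖/‖x‖ = 0.3150
realised/bound = 1 exactly: the bound is attained for this b and d


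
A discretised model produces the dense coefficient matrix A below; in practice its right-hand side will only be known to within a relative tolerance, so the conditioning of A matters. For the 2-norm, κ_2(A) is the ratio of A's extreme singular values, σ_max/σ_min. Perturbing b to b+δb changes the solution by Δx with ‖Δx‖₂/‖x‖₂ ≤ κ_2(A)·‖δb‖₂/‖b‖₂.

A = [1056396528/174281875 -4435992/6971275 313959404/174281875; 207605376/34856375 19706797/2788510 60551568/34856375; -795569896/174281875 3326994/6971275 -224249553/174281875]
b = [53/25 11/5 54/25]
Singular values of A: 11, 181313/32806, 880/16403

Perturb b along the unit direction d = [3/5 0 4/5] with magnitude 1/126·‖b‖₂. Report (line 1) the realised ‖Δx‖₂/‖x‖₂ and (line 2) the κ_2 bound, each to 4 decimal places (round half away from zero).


0.0099
1.6273

σ_max = 11, σ_min = 880/16403
condition number: 11 ÷ (880/16403) = 205.0375
bound on ‖Δx‖/‖x‖: κ·ε = 205.0375·1/126 = 1.6273
solve Ax = b  →  x = [-15.5851 0.2452 53.7036]
2-norm of b is 3.7417; of x, 55.9199
re-solving with b+δb shifts x by Δx of norm 0.5535
realised ‖Δx‖/‖x‖ = 0.0099
so the bound overstates the realised error by a factor of ≈ 164.3975 (computed from the unrounded values)


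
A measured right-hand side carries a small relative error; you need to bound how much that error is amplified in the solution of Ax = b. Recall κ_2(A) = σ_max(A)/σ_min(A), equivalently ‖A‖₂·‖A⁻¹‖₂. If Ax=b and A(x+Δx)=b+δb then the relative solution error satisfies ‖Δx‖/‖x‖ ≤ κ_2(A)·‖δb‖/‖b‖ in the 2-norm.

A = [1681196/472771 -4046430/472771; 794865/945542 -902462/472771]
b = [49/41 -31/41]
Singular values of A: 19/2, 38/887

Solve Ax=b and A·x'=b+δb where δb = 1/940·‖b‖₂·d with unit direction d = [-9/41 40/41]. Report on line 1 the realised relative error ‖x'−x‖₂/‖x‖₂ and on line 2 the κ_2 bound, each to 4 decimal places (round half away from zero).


from the listed singular values, σ₁ = 19/2, σ_n = 38/887
condition number: (19/2) ÷ (38/887) = 221.7500
perturbation bound = 221.7500·1/940 = 0.2359
solve Ax = b  →  x = [-21.5061 -9.0749]
‖b‖₂ = 1.4142 and ‖x‖₂ = 23.3423
Δx = A⁻¹·δb where δb = 1/940·1.4142·d; ‖Δx‖ = 0.0351
relative error = 0.0015
realised/bound (from unrounded values) ≈ 0.0064

0.0015
0.2359


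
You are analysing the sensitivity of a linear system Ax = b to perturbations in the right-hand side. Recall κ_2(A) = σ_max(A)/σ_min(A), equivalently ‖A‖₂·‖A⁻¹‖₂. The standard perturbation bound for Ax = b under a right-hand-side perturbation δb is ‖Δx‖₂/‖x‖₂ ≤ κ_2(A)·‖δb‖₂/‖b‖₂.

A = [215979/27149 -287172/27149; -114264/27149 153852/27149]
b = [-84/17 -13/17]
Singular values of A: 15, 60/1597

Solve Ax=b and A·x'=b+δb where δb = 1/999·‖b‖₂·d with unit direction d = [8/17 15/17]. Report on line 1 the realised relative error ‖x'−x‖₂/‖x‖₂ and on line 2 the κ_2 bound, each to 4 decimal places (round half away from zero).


σ_max = 15, σ_min = 60/1597
κ_2(A) = 15 / (60/1597) = 399.2500
worst-case relative error ≤ 399.2500 × 1/999 = 0.3996
solve Ax = b  →  x = [-64.0400 -47.6967]
‖b‖₂ = 5.0000 and ‖x‖₂ = 79.8504
δb = ε·‖b‖·d = [0.0024 0.0044]; solving A·Δx = δb gives ‖Δx‖ = 0.1332
relative error = 0.0017
tightness: 0.0017 against a bound of 0.3996 (unrounded ratio ≈ 0.0042)

0.0017
0.3996


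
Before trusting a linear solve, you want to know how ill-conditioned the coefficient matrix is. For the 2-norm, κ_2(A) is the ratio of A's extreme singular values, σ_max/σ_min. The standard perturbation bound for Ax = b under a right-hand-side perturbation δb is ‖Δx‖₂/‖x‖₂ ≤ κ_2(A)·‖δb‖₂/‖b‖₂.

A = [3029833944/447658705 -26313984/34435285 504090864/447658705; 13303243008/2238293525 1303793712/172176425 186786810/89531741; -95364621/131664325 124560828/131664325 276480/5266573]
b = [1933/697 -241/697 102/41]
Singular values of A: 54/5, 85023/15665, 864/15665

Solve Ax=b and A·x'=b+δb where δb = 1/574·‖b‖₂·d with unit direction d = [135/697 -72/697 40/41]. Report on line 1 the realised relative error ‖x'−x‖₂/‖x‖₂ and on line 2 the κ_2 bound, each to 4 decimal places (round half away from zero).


0.0022
0.3411

from the listed singular values, σ₁ = 54/5, σ_n = 864/15665
condition number: (54/5) ÷ (864/15665) = 195.8125
κ_2(A)·‖δb‖/‖b‖ = 0.3411
solve Ax = b  →  x = [-9.2585 -7.4045 53.0860]
‖b‖ = 3.7417, ‖x‖ = 54.3937
with δb = [0.0013 -0.0007 0.0064], A·Δx = δb → ‖Δx‖ = 0.1182
relative error = 0.0022
realised/bound (from unrounded values) ≈ 0.0064


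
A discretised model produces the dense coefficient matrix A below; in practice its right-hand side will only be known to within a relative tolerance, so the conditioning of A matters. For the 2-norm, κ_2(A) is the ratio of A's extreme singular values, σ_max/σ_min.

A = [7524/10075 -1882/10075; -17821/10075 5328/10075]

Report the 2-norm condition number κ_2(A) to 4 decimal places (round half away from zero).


M = AᵀA = [2214193/600625 -645624/600625; -645624/600625 188932/600625]. tr(M)=3845/961, det(M)=4/961
eigenvalues of AᵀA: λ = (tr ± √(tr²−4·det))/2 = 4, 1/961
so κ_2 = √(4 / (1/961)) = 62.0000

62.0000


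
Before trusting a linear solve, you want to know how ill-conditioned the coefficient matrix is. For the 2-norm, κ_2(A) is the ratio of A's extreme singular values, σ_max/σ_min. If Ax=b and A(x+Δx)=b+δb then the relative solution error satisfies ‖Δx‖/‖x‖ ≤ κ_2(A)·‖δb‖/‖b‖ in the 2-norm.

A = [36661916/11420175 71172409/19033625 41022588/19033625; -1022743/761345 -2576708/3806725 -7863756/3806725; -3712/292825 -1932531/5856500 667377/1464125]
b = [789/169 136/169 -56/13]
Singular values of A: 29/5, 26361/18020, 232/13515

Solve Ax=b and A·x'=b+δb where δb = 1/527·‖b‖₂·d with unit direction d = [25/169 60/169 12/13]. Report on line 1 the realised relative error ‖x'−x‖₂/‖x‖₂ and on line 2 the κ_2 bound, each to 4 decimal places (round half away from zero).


σ_max = 29/5, σ_min = 232/13515
κ_2(A) = (29/5) / (232/13515) = 337.8750
κ_2(A)·‖δb‖/‖b‖ = 0.6411
solve Ax = b  →  x = [140.2241 -81.8042 -64.7711]
‖b‖ = 6.4031, ‖x‖ = 174.7857
re-solving with b+δb shifts x by Δx of norm 0.7078
relative error = 0.0040
so the bound overstates the realised error by a factor of ≈ 158.3222 (computed from the unrounded values)

0.0040
0.6411


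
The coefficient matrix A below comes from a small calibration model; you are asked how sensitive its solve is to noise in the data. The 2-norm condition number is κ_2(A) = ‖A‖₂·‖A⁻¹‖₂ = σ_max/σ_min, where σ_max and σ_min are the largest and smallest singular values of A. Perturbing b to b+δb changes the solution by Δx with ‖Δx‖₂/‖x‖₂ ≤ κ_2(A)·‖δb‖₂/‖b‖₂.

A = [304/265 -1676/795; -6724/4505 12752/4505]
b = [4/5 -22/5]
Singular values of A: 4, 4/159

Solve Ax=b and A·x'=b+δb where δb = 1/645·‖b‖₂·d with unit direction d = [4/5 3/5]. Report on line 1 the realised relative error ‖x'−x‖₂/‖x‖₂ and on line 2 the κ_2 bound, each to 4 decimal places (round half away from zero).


from the listed singular values, σ₁ = 4, σ_n = 4/159
condition number: 4 ÷ (4/159) = 159.0000
κ_2(A)·‖δb‖/‖b‖ = 0.2465
solve Ax = b  →  x = [-69.6765 -38.2941]
‖b‖₂ = 4.4721 and ‖x‖₂ = 79.5063
δb = ε·‖b‖·d = [0.0055 0.0042]; solving A·Δx = δb gives ‖Δx‖ = 0.2756
relative error = 0.0035
tightness: 0.0035 against a bound of 0.2465 (unrounded ratio ≈ 0.0141)

0.0035
0.2465


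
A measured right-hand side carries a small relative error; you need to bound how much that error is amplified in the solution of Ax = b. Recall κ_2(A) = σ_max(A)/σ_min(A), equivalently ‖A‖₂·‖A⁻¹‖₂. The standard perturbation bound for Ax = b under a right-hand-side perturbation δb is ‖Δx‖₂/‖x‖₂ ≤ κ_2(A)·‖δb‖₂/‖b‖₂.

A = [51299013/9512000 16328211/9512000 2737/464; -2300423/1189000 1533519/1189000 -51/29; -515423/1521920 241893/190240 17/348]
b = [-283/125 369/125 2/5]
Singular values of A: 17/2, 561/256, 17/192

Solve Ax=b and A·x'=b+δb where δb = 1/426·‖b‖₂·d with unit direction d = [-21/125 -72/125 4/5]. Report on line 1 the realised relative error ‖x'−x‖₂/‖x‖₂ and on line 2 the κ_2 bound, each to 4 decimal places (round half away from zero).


0.0088
0.2254

largest singular value 17/2, smallest 17/192
κ_2(A) = (17/2) / (17/192) = 96.0000
perturbation bound = 96.0000·1/426 = 0.2254
solve Ax = b  →  x = [7.5412 2.6322 -8.0446]
‖b‖₂ = 3.7417 and ‖x‖₂ = 11.3364
δb = ε·‖b‖·d = [-0.0015 -0.0051 0.0070]; solving A·Δx = δb gives ‖Δx‖ = 0.0992
relative error = 0.0088
realised/bound (from unrounded values) ≈ 0.0388


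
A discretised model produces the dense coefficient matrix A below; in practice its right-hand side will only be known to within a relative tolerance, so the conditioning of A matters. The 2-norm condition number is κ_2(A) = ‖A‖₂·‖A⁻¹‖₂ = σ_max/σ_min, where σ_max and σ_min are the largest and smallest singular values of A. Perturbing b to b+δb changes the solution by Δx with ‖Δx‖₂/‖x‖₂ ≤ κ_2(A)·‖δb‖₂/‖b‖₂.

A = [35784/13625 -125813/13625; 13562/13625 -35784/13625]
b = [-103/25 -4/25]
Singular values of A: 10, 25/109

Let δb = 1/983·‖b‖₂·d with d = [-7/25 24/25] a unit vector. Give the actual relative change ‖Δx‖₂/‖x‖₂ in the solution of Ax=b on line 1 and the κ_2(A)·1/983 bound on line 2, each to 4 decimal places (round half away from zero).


0.0042
0.0444

largest singular value 10, smallest 25/109
condition number: 10 ÷ (25/109) = 43.6000
worst-case relative error ≤ 43.6000 × 1/983 = 0.0444
solve Ax = b  →  x = [4.0736 1.6048]
2-norm of b is 4.1231; of x, 4.3783
re-solving with b+δb shifts x by Δx of norm 0.0183
dividing the unrounded norms, ‖Δx‖/‖x‖ = 0.0042
tightness: 0.0042 against a bound of 0.0444 (unrounded ratio ≈ 0.0942)


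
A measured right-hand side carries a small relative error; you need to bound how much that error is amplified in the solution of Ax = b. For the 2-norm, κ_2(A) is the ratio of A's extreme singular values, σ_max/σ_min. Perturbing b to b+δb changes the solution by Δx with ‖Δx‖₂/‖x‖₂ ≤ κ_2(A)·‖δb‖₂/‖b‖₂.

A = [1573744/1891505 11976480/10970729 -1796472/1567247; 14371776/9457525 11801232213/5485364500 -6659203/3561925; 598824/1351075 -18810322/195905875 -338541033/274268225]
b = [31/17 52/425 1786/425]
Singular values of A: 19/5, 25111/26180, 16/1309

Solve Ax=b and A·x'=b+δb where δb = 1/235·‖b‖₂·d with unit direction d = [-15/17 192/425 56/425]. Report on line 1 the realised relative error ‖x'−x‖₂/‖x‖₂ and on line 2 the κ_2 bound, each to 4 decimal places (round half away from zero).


from the listed singular values, σ₁ = 19/5, σ_n = 16/1309
κ = σ_max/σ_min = (19/5)/(16/1309) = 310.8875
worst-case relative error ≤ 310.8875 × 1/235 = 1.3229
solve Ax = b  →  x = [-71.9398 23.8521 -31.0917]
2-norm of b is 4.5826; of x, 81.9204
δb = ε·‖b‖·d = [-0.0172 0.0088 0.0026]; solving A·Δx = δb gives ‖Δx‖ = 1.5954
relative error = 0.0195
tightness: 0.0195 against a bound of 1.3229 (unrounded ratio ≈ 0.0147)

0.0195
1.3229


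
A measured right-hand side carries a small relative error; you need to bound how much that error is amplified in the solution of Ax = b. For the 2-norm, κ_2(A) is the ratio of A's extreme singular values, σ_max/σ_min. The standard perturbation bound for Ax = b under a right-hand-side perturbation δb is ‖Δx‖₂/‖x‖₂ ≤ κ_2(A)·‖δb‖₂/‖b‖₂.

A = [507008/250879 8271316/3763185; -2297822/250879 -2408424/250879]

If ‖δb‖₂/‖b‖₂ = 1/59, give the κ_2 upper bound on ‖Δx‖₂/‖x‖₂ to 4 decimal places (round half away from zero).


4.2915

form AᵀA = [3293898308/37442161 51877197008/561632415; 51877197008/561632415 817090157776/8424486225] with trace 1852814836/10017225 and determinant 5345344/10017225
eigenvalues of AᵀA: λ = (tr ± √(tr²−4·det))/2 = 4624/25, 1156/400689
κ = σ_max/σ_min = (68/5)/(34/633) = 253.2000
bound on ‖Δx‖/‖x‖: κ·ε = 253.2000·1/59 = 4.2915


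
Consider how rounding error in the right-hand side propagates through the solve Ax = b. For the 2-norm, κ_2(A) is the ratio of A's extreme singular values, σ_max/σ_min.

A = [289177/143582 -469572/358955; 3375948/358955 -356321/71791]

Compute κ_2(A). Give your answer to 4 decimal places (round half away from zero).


51.5000

AᵀA = [28363285561/306600100 -151197606/3066001; -151197606/3066001 2019401689/76650025]; tr = 126093053/1060900, det = 141158161/26522500
eigenvalues of AᵀA: λ = (tr ± √(tr²−4·det))/2 = 11881/100, 11881/265225
κ_2(A) = √(λ_max/λ_min) = √((11881/100) / (11881/265225)) = 51.5000


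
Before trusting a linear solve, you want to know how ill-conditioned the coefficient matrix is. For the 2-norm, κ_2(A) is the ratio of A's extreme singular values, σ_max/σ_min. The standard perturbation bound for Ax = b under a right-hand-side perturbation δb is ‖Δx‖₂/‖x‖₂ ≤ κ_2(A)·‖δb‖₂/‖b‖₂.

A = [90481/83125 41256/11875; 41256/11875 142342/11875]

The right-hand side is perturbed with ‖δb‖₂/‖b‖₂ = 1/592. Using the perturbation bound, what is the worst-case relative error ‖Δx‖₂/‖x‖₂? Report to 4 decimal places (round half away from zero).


0.2921

AᵀA = [146540209/11055625 71744184/1579375; 71744184/1579375 35141284/225625]; tr = 2989541/17689, det = 16900/17689
char-poly roots: 169 and 100/17689
so κ_2 = √(169 / (100/17689)) = 172.9000
worst-case relative error ≤ 172.9000 × 1/592 = 0.2921


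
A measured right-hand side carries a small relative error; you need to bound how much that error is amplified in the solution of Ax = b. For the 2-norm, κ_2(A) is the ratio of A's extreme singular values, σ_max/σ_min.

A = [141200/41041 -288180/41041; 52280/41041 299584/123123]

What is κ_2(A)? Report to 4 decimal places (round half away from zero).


M = AᵀA = [13486400/1002001 -63302080/3006003; -63302080/3006003 498024976/9018009]. tr(M)=3665104/53361, det(M)=16000000/53361
λ_max, λ_min = (3665104/53361 ± √10017883330816/2847396321)/2 = 64, 250000/53361
σ_max=√64=8, σ_min=√(250000/53361)=(500/231) → κ = 3.6960

3.6960


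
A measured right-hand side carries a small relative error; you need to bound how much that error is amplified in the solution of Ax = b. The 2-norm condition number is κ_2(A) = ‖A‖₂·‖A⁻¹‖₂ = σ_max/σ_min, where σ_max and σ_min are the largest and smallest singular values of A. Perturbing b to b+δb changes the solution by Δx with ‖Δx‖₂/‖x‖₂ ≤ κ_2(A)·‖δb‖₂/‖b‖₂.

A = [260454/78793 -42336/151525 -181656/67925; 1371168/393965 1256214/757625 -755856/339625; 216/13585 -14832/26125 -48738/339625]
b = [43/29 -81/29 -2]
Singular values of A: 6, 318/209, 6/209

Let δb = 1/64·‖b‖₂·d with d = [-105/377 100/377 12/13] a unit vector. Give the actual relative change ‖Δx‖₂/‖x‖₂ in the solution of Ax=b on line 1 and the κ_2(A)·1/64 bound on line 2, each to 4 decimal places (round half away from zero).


largest singular value 6, smallest 6/209
κ_2(A) = 6 / (6/209) = 209.0000
perturbation bound = 209.0000·1/64 = 3.2656
solve Ax = b  →  x = [-62.8333 22.1181 -80.5281]
2-norm of b is 3.7417; of x, 104.5084
Δx = A⁻¹·δb where δb = 1/64·3.7417·d; ‖Δx‖ = 2.0365
realised ‖Δx‖/‖x‖ = 0.0195
so the bound overstates the realised error by a factor of ≈ 167.5863 (computed from the unrounded values)

0.0195
3.2656


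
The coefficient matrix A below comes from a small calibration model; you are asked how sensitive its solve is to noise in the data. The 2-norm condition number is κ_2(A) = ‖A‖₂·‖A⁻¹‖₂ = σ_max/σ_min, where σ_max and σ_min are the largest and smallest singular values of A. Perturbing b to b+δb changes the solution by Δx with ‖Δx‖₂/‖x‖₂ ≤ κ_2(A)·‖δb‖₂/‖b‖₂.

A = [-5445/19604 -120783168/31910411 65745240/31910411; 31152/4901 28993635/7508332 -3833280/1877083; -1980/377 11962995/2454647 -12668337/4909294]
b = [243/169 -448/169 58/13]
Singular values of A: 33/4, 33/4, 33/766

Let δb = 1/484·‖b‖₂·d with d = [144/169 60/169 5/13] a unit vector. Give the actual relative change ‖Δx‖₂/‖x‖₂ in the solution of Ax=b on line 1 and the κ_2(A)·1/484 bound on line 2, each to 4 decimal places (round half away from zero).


largest singular value 33/4, smallest 33/766
κ_2(A) = (33/4) / (33/766) = 191.5000
bound on ‖Δx‖/‖x‖: κ·ε = 191.5000·1/484 = 0.3957
solve Ax = b  →  x = [-0.5977 21.9352 40.9154]
‖b‖ = 5.3852, ‖x‖ = 46.4282
with δb = [0.0095 0.0040 0.0043], A·Δx = δb → ‖Δx‖ = 0.2583
relative error = 0.0056
tightness: 0.0056 against a bound of 0.3957 (unrounded ratio ≈ 0.0141)

0.0056
0.3957
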